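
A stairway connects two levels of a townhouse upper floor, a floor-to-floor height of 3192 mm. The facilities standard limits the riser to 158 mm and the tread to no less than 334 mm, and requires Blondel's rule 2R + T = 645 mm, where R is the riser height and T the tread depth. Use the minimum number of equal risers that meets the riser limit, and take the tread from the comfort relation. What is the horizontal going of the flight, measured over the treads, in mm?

3192 / 158 = 20.203 → round up to 21 risers.
R = 3192 ÷ 21 = 152 mm.
From 2R + T = 645: T = 645 − 304 = 341 mm.
Treads = 21 − 1 = 20; going = 20 × 341 = 6820 mm.

6820 mm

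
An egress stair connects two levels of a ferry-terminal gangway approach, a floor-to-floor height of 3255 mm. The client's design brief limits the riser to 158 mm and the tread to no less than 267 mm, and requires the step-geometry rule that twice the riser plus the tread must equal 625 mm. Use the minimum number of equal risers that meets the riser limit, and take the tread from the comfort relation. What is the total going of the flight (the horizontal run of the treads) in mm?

3255 / 158 = 20.601 → round up to 21 risers.
R = 3255 ÷ 21 = 155 mm.
Tread T = 625 − 2 × 155 = 315 mm (≥ 267 mm).
Going = (21 − 1) × 315 = 6300 mm.

6300 mm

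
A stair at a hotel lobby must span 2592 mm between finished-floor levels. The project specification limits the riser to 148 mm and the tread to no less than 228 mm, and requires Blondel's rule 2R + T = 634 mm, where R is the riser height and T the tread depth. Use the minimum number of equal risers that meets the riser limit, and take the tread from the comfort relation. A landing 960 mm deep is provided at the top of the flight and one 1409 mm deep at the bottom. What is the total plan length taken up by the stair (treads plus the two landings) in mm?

8251 mm

At most 148 each: 2592/148 = 17.51, giving 18 risers.
Riser R = 2592 / 18 = 144 mm, within the 148 mm limit.
T = 634 − 2·144 = 346 mm, which satisfies the 228 mm minimum.
Going = (18 − 1) × 346 = 5882 mm.
Enclosure = 5882 + 960 + 1409 = 8251 mm.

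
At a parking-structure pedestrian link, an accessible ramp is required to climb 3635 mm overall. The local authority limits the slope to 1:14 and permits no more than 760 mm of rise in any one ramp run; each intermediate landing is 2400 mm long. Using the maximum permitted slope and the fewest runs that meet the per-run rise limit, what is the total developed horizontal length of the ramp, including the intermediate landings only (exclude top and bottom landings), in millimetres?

At most 760 each: 3635/760 = 4.78, giving 5 ramp runs. That means 4 intermediate landings.
Horizontal run for 3635 mm of rise at 1:14 is 3635 × 14 = 50890 mm.
Intermediate landings: 4 × 2400 = 9600 mm.
Total developed length = 50890 + 9600 = 60490 mm.

60490 mm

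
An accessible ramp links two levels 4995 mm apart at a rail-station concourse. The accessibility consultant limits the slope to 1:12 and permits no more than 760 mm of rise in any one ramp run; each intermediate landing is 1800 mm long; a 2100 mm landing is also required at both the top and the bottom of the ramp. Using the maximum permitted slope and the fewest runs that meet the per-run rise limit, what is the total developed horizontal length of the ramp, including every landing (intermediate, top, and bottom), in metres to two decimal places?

74.94 m

At most 760 each: 4995/760 = 6.57, giving 7 ramp runs. That means 6 intermediate landings.
Ramp run (horizontal) at 1:12: 4995 × 12 = 59940 mm.
6 intermediate landings contribute 6 × 1800 = 10800 mm.
Top and bottom landings: 2 × 2100 = 4200 mm.
Total = 59940 + 10800 + 4200 = 74940 mm.
= 74.94 m.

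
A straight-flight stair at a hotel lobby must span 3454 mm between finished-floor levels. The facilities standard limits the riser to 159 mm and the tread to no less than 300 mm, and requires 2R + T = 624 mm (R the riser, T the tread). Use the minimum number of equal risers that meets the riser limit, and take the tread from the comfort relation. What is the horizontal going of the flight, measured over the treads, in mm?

6510 mm

3454 / 159 = 21.723 → round up to 22 risers.
R = 3454 ÷ 22 = 157 mm.
Tread T = 624 − 2 × 157 = 310 mm (≥ 300 mm).
Treads = 22 − 1 = 21; going = 21 × 310 = 6510 mm.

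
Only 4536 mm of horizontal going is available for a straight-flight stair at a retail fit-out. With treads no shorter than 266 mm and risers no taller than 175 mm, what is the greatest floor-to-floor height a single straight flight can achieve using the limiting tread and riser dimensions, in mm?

4536 / 266 = 17.05, so 17 treads fit.
Risers = treads + 1 = 18.
Maximum height = 18 × 175 = 3150 mm.

3150 mm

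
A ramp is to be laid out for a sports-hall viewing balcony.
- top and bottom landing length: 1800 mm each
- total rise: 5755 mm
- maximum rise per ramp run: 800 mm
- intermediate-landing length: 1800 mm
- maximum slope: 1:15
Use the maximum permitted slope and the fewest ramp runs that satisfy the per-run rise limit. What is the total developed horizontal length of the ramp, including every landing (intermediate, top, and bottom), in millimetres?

5755 / 800 = 7.19, so 8 ramp runs are needed. That means 7 intermediate landings.
Horizontal run for 5755 mm of rise at 1:15 is 5755 × 15 = 86325 mm.
Intermediate landings: 7 × 1800 = 12600 mm.
Top and bottom landings: 2 × 1800 = 3600 mm.
Total = 86325 + 12600 + 3600 = 102525 mm.

102525 mm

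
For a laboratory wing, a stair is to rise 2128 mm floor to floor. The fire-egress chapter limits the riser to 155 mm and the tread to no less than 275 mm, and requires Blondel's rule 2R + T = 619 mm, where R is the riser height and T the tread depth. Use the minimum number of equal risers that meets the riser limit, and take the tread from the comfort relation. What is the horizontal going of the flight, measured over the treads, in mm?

4095 mm

⌈2128/155⌉ = 14 risers.
Riser R = 2128 / 14 = 152 mm, within the 155 mm limit.
Tread T = 619 − 2 × 152 = 315 mm (≥ 275 mm).
Going = (14 − 1) × 315 = 4095 mm.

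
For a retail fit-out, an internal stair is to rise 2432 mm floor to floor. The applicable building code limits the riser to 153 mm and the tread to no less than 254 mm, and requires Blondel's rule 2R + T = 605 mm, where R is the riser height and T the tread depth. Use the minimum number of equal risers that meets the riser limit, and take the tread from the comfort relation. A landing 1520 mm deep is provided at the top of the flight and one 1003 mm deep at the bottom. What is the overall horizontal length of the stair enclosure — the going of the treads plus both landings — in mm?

7038 mm

At most 153 each: 2432/153 = 15.90, giving 16 risers.
Each riser is 2432/16 = 152 mm (≤ 153 mm).
From 2R + T = 605: T = 605 − 304 = 301 mm.
Going = (16 − 1) × 301 = 4515 mm.
Add landings: 4515 + 1520 + 1003 = 7038 mm.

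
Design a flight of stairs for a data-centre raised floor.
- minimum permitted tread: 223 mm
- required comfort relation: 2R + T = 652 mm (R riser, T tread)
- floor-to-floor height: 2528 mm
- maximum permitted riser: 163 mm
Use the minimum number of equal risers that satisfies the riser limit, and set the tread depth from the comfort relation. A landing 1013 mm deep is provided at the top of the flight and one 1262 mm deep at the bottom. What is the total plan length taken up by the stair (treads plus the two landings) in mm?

7315 mm

2528 / 163 = 15.51, so 16 risers are needed.
Each riser is 2528/16 = 158 mm (≤ 163 mm).
Tread T = 652 − 2 × 158 = 336 mm (≥ 223 mm).
Going = (16 − 1) × 336 = 5040 mm.
Enclosure = 5040 + 1013 + 1262 = 7315 mm.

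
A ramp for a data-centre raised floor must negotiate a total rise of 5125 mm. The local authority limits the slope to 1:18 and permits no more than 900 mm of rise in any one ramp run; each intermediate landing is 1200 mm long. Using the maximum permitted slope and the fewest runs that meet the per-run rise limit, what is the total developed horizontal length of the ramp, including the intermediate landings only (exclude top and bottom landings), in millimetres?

5125 / 900 = 5.69, so 6 ramp runs are needed. That means 5 intermediate landings.
Horizontal run for 5125 mm of rise at 1:18 is 5125 × 18 = 92250 mm.
5 intermediate landings contribute 5 × 1200 = 6000 mm.
Developed length = 92250 + 6000 = 98250 mm.

98250 mm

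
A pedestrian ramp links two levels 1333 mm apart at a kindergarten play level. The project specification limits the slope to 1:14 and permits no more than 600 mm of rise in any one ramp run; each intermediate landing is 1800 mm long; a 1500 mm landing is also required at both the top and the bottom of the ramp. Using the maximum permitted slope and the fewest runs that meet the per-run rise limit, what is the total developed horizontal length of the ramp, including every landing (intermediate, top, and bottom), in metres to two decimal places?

25.26 m

At most 600 each: 1333/600 = 2.22, giving 3 ramp runs. That means 2 intermediate landings.
Ramp run (horizontal) at 1:14: 1333 × 14 = 18662 mm.
2 intermediate landings contribute 2 × 1800 = 3600 mm.
Top and bottom landings: 2 × 1500 = 3000 mm.
Total = 18662 + 3600 + 3000 = 25262 mm.
= 25.26 m.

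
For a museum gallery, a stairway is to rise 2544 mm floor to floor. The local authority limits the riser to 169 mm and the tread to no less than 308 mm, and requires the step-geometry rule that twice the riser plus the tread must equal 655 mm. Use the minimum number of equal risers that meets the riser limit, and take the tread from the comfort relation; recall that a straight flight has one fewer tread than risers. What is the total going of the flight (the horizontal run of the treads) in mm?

5055 mm

⌈2544/169⌉ = 16 risers.
Each riser is 2544/16 = 159 mm (≤ 169 mm).
Tread T = 655 − 2 × 159 = 337 mm (≥ 308 mm).
16 risers give 15 treads; going = 15 × 337 = 5055 mm.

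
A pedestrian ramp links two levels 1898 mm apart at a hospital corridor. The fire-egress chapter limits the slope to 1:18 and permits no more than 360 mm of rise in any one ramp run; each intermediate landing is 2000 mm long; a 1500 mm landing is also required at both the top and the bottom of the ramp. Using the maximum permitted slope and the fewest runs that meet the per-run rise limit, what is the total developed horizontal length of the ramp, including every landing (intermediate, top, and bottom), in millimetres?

47164 mm

At most 360 each: 1898/360 = 5.27, giving 6 ramp runs. That means 5 intermediate landings.
Horizontal run for 1898 mm of rise at 1:18 is 1898 × 18 = 34164 mm.
Intermediate landings: 5 × 2000 = 10000 mm.
Top and bottom landings: 2 × 1500 = 3000 mm.
Total = 34164 + 10000 + 3000 = 47164 mm.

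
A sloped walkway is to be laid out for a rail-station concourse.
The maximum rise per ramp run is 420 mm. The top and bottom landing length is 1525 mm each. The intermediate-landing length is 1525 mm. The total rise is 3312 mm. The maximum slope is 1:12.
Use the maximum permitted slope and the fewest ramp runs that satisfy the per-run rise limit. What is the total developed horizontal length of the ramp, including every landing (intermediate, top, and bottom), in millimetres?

53469 mm

3312 / 420 = 7.89, so 8 ramp runs are needed. That means 7 intermediate landings.
Ramp run (horizontal) at 1:12: 3312 × 12 = 39744 mm.
Intermediate landings: 7 × 1525 = 10675 mm.
Top and bottom landings: 2 × 1525 = 3050 mm.
Total = 39744 + 10675 + 3050 = 53469 mm.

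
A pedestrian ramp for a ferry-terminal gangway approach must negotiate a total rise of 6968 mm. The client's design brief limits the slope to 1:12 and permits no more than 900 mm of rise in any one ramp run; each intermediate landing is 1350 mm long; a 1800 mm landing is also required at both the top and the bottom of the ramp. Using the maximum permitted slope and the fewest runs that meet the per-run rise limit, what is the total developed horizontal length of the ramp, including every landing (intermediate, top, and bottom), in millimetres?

96666 mm

6968 / 900 = 7.74, so 8 ramp runs are needed. That means 7 intermediate landings.
Horizontal run for 6968 mm of rise at 1:12 is 6968 × 12 = 83616 mm.
7 intermediate landings contribute 7 × 1350 = 9450 mm.
Top and bottom landings: 2 × 1800 = 3600 mm.
Total = 83616 + 9450 + 3600 = 96666 mm.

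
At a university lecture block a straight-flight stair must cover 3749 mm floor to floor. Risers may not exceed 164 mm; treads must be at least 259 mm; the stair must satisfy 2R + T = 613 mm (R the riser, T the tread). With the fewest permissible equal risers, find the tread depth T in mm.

287 mm

3749 / 164 = 22.860 → round up to 23 risers.
R = 3749 ÷ 23 = 163 mm.
T = 613 − 2·163 = 287 mm, which satisfies the 259 mm minimum.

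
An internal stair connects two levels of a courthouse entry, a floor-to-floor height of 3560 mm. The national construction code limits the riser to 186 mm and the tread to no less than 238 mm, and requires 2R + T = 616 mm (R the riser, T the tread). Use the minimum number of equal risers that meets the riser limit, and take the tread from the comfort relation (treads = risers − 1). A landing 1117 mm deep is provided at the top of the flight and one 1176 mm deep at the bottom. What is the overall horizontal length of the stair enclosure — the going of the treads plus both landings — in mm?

⌈3560/186⌉ = 20 risers.
R = 3560 ÷ 20 = 178 mm.
T = 616 − 2·178 = 260 mm, which satisfies the 238 mm minimum.
Treads = 20 − 1 = 19; going = 19 × 260 = 4940 mm.
Add landings: 4940 + 1117 + 1176 = 7233 mm.

7233 mm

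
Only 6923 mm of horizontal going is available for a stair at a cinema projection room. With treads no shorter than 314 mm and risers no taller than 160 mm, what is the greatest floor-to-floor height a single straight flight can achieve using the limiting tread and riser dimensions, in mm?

6923 / 314 = 22.05, so 22 treads fit.
Risers = treads + 1 = 23.
Maximum height = 23 × 160 = 3680 mm.

3680 mm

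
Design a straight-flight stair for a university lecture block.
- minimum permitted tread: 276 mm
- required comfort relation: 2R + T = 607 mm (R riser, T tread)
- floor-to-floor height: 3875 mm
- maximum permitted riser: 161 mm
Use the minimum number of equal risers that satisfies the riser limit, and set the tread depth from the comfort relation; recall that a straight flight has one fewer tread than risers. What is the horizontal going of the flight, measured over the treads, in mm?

7128 mm

3875 / 161 = 24.07, so 25 risers are needed.
Each riser is 3875/25 = 155 mm (≤ 161 mm).
T = 607 − 2·155 = 297 mm, which satisfies the 276 mm minimum.
Going = (25 − 1) × 297 = 7128 mm.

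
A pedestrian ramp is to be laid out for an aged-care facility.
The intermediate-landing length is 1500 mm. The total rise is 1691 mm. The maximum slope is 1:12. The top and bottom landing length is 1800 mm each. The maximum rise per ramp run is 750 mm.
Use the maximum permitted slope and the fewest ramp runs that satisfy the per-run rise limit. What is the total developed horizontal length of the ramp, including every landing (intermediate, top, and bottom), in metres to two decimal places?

1691 / 750 = 2.25, so 3 ramp runs are needed. That means 2 intermediate landings.
Horizontal run for 1691 mm of rise at 1:12 is 1691 × 12 = 20292 mm.
Intermediate landings: 2 × 1500 = 3000 mm.
Top and bottom landings: 2 × 1800 = 3600 mm.
Total = 20292 + 3000 + 3600 = 26892 mm.
= 26.89 m.

26.89 m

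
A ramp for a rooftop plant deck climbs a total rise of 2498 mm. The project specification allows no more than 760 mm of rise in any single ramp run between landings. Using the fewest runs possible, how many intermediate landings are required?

⌈2498/760⌉ = 4 ramp runs.
4 runs are separated by 3 intermediate landings.

3 intermediate landings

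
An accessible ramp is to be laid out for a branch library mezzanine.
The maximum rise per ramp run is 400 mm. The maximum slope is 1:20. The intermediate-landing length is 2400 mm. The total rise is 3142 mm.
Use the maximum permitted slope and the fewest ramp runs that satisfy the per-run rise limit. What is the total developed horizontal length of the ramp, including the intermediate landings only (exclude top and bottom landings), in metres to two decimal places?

79.64 m

3142 / 400 = 7.855 → round up to 8 ramp runs. That means 7 intermediate landings.
Ramp run (horizontal) at 1:20: 3142 × 20 = 62840 mm.
7 intermediate landings contribute 7 × 2400 = 16800 mm.
Developed length = 62840 + 16800 = 79640 mm.
= 79.64 m.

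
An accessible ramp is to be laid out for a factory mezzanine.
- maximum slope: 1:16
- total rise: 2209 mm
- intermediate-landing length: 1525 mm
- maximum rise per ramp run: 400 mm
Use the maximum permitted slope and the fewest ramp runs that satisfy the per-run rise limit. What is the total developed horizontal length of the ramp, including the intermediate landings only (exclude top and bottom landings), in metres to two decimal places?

⌈2209/400⌉ = 6 ramp runs. That means 5 intermediate landings.
Horizontal run for 2209 mm of rise at 1:16 is 2209 × 16 = 35344 mm.
Intermediate landings: 5 × 1525 = 7625 mm.
Total developed length = 35344 + 7625 = 42969 mm.
= 42.97 m.

42.97 m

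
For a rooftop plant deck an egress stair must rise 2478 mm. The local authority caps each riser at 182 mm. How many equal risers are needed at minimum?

14 risers

⌈2478/182⌉ = 14 risers.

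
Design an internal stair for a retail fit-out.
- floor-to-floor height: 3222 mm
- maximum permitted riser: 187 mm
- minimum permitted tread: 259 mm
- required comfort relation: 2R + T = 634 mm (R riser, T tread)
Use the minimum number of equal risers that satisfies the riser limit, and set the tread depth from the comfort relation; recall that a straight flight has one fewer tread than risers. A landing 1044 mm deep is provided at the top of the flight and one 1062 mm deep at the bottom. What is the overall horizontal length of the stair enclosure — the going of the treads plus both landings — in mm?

6798 mm

3222 / 187 = 17.230 → round up to 18 risers.
Riser R = 3222 / 18 = 179 mm, within the 187 mm limit.
From 2R + T = 634: T = 634 − 358 = 276 mm.
Going = (18 − 1) × 276 = 4692 mm.
Enclosure = 4692 + 1044 + 1062 = 6798 mm.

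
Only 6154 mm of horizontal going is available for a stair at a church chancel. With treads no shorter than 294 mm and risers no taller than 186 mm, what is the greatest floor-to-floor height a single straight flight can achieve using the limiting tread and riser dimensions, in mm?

6154 / 294 = 20.93, so 20 treads fit.
Risers = treads + 1 = 21.
Maximum height = 21 × 186 = 3906 mm.

3906 mm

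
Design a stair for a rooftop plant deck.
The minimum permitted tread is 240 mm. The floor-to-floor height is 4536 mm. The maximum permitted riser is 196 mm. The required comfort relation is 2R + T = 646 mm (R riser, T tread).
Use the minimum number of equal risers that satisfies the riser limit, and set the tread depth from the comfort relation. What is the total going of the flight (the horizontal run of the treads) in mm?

4536 / 196 = 23.143 → round up to 24 risers.
R = 4536 ÷ 24 = 189 mm.
T = 646 − 2·189 = 268 mm, which satisfies the 240 mm minimum.
24 risers give 23 treads; going = 23 × 268 = 6164 mm.

6164 mm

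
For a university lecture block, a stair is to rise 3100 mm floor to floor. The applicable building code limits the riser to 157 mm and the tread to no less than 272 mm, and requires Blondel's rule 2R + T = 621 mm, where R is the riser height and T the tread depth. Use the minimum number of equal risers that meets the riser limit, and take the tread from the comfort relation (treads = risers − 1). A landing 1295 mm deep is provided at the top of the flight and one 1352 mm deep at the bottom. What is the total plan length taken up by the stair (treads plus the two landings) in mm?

⌈3100/157⌉ = 20 risers.
R = 3100 ÷ 20 = 155 mm.
T = 621 − 2·155 = 311 mm, which satisfies the 272 mm minimum.
20 risers give 19 treads; going = 19 × 311 = 5909 mm.
Add landings: 5909 + 1295 + 1352 = 8556 mm.

8556 mm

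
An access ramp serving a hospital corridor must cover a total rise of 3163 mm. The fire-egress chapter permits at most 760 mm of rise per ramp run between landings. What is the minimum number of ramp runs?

5 runs

3163 / 760 = 4.16, so 5 ramp runs are needed.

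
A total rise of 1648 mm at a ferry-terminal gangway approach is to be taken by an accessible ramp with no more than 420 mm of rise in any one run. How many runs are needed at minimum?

4 runs

1648 / 420 = 3.92, so 4 ramp runs are needed.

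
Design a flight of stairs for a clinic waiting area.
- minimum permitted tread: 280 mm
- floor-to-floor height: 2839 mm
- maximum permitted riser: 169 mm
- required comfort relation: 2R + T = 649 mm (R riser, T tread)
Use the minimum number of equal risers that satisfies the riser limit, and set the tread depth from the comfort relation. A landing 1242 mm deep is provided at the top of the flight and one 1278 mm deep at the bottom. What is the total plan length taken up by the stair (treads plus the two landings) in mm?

7560 mm

⌈2839/169⌉ = 17 risers.
Riser R = 2839 / 17 = 167 mm, within the 169 mm limit.
Tread T = 649 − 2 × 167 = 315 mm (≥ 280 mm).
Treads = 17 − 1 = 16; going = 16 × 315 = 5040 mm.
Add landings: 5040 + 1242 + 1278 = 7560 mm.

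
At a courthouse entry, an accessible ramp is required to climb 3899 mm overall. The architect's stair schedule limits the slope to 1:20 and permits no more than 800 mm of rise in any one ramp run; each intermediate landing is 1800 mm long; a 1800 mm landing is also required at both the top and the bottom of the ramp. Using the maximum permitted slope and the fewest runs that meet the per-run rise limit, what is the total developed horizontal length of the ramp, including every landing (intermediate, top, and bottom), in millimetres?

88780 mm

3899 / 800 = 4.87, so 5 ramp runs are needed. That means 4 intermediate landings.
Horizontal run for 3899 mm of rise at 1:20 is 3899 × 20 = 77980 mm.
Intermediate landings: 4 × 1800 = 7200 mm.
Top and bottom landings: 2 × 1800 = 3600 mm.
Total = 77980 + 7200 + 3600 = 88780 mm.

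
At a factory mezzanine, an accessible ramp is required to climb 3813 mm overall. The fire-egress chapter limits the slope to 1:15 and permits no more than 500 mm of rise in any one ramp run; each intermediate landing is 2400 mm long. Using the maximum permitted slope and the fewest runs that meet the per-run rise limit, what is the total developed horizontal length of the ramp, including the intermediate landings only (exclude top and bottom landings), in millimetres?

At most 500 each: 3813/500 = 7.63, giving 8 ramp runs. That means 7 intermediate landings.
Horizontal run for 3813 mm of rise at 1:15 is 3813 × 15 = 57195 mm.
Intermediate landings: 7 × 2400 = 16800 mm.
Total developed length = 57195 + 16800 = 73995 mm.

73995 mm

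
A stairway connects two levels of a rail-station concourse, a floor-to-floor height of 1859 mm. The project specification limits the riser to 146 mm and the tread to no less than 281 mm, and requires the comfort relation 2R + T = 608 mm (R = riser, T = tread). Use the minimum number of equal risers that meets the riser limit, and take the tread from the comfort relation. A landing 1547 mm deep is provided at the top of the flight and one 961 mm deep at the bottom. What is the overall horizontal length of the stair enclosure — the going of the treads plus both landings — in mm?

At most 146 each: 1859/146 = 12.73, giving 13 risers.
R = 1859 ÷ 13 = 143 mm.
Tread T = 608 − 2 × 143 = 322 mm (≥ 281 mm).
Going = (13 − 1) × 322 = 3864 mm.
Add landings: 3864 + 1547 + 961 = 6372 mm.

6372 mm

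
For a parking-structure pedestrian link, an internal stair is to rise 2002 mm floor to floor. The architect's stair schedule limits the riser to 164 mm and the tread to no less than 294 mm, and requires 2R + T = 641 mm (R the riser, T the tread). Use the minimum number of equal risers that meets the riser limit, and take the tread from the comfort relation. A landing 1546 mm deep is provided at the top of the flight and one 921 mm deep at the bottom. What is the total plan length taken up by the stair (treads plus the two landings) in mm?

6463 mm

⌈2002/164⌉ = 13 risers.
Riser R = 2002 / 13 = 154 mm, within the 164 mm limit.
Tread T = 641 − 2 × 154 = 333 mm (≥ 294 mm).
Treads = 13 − 1 = 12; going = 12 × 333 = 3996 mm.
Add landings: 3996 + 1546 + 921 = 6463 mm.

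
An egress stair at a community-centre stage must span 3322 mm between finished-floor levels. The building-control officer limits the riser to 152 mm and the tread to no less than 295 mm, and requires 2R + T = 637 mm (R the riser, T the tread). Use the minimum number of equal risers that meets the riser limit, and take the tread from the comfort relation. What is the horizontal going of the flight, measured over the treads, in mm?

3322 / 152 = 21.86, so 22 risers are needed.
Riser R = 3322 / 22 = 151 mm, within the 152 mm limit.
From 2R + T = 637: T = 637 − 302 = 335 mm.
Going = (22 − 1) × 335 = 7035 mm.

7035 mm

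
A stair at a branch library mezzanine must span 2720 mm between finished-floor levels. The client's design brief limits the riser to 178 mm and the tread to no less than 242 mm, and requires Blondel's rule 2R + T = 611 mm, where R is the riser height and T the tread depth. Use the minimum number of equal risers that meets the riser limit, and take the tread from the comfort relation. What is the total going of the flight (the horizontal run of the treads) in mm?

2720 / 178 = 15.28, so 16 risers are needed.
Each riser is 2720/16 = 170 mm (≤ 178 mm).
From 2R + T = 611: T = 611 − 340 = 271 mm.
Going = (16 − 1) × 271 = 4065 mm.

4065 mm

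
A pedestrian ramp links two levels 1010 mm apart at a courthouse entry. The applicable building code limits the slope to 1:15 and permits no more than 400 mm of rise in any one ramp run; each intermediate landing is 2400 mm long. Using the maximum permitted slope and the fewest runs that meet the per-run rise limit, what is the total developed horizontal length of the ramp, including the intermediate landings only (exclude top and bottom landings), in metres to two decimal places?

19.95 m

1010 / 400 = 2.52, so 3 ramp runs are needed. That means 2 intermediate landings.
Horizontal run for 1010 mm of rise at 1:15 is 1010 × 15 = 15150 mm.
Intermediate landings: 2 × 2400 = 4800 mm.
Developed length = 15150 + 4800 = 19950 mm.
= 19.95 m.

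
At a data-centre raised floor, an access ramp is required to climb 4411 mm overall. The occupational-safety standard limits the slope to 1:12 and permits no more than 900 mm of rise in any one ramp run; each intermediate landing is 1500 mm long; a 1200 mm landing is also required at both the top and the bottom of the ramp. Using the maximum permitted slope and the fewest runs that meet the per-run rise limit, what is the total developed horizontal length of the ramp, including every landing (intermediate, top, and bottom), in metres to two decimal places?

61.33 m

4411 / 900 = 4.90, so 5 ramp runs are needed. That means 4 intermediate landings.
Horizontal run for 4411 mm of rise at 1:12 is 4411 × 12 = 52932 mm.
4 intermediate landings contribute 4 × 1500 = 6000 mm.
Top and bottom landings: 2 × 1200 = 2400 mm.
Total = 52932 + 6000 + 2400 = 61332 mm.
= 61.33 m.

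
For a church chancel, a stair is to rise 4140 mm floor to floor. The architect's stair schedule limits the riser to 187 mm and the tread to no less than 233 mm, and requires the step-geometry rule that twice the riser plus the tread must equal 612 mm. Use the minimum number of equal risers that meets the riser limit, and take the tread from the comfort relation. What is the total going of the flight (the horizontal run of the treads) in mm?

5544 mm

4140 / 187 = 22.139 → round up to 23 risers.
Each riser is 4140/23 = 180 mm (≤ 187 mm).
From 2R + T = 612: T = 612 − 360 = 252 mm.
Going = (23 − 1) × 252 = 5544 mm.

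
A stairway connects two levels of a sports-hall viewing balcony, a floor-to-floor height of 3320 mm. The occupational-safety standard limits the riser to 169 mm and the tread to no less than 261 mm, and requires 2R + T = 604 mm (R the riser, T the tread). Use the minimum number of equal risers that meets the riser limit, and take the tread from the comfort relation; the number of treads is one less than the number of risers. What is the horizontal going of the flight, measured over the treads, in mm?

5168 mm

3320 / 169 = 19.64, so 20 risers are needed.
R = 3320 ÷ 20 = 166 mm.
Tread T = 604 − 2 × 166 = 272 mm (≥ 261 mm).
Treads = 20 − 1 = 19; going = 19 × 272 = 5168 mm.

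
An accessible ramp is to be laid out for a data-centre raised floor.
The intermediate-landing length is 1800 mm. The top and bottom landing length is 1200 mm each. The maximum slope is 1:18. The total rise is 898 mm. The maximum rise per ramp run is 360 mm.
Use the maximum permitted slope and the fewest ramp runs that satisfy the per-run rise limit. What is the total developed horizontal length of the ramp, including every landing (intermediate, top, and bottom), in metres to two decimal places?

898 / 360 = 2.494 → round up to 3 ramp runs. That means 2 intermediate landings.
Horizontal run for 898 mm of rise at 1:18 is 898 × 18 = 16164 mm.
2 intermediate landings contribute 2 × 1800 = 3600 mm.
Top and bottom landings: 2 × 1200 = 2400 mm.
Total = 16164 + 3600 + 2400 = 22164 mm.
= 22.16 m.

22.16 m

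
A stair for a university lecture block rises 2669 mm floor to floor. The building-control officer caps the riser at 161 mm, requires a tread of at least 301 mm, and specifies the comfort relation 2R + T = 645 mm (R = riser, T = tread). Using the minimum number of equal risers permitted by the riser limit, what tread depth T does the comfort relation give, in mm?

⌈2669/161⌉ = 17 risers.
R = 2669 ÷ 17 = 157 mm.
Tread T = 645 − 2 × 157 = 331 mm (≥ 301 mm).

331 mm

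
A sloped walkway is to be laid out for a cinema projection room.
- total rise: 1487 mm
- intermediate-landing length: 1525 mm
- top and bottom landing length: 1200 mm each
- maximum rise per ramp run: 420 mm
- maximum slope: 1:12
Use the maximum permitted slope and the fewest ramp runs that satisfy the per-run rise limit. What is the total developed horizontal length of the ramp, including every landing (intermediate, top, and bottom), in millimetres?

24819 mm

⌈1487/420⌉ = 4 ramp runs. That means 3 intermediate landings.
Horizontal run for 1487 mm of rise at 1:12 is 1487 × 12 = 17844 mm.
3 intermediate landings contribute 3 × 1525 = 4575 mm.
Top and bottom landings: 2 × 1200 = 2400 mm.
Total = 17844 + 4575 + 2400 = 24819 mm.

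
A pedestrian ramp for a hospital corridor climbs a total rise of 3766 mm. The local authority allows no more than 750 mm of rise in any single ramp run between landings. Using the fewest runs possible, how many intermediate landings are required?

At most 750 each: 3766/750 = 5.02, giving 6 ramp runs.
6 runs are separated by 5 intermediate landings.

5 intermediate landings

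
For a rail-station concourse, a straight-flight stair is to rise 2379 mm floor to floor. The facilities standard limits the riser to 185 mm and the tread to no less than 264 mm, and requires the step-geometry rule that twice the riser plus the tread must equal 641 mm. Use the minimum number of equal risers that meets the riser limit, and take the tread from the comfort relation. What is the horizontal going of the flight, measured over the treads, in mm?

3300 mm

2379 / 185 = 12.86, so 13 risers are needed.
Each riser is 2379/13 = 183 mm (≤ 185 mm).
From 2R + T = 641: T = 641 − 366 = 275 mm.
13 risers give 12 treads; going = 12 × 275 = 3300 mm.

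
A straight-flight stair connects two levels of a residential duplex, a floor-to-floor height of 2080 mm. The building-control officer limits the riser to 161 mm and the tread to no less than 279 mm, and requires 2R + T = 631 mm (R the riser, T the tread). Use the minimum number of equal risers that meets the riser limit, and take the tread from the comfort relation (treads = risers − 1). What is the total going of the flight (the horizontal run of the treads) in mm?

3732 mm

⌈2080/161⌉ = 13 risers.
Riser R = 2080 / 13 = 160 mm, within the 161 mm limit.
From 2R + T = 631: T = 631 − 320 = 311 mm.
13 risers give 12 treads; going = 12 × 311 = 3732 mm.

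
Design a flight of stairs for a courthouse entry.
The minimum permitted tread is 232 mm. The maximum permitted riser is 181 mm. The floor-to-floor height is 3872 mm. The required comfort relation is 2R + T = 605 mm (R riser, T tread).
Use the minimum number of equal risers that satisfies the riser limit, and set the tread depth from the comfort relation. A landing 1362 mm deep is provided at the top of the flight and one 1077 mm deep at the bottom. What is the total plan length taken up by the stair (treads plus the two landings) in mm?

⌈3872/181⌉ = 22 risers.
R = 3872 ÷ 22 = 176 mm.
Tread T = 605 − 2 × 176 = 253 mm (≥ 232 mm).
22 risers give 21 treads; going = 21 × 253 = 5313 mm.
Add landings: 5313 + 1362 + 1077 = 7752 mm.

7752 mm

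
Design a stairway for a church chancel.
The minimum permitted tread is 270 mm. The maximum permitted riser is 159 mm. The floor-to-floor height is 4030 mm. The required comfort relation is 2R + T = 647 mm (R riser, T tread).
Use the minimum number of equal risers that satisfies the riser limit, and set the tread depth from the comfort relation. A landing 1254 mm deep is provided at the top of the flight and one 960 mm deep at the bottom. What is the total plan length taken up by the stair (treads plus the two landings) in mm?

10639 mm

4030 / 159 = 25.346 → round up to 26 risers.
Each riser is 4030/26 = 155 mm (≤ 159 mm).
From 2R + T = 647: T = 647 − 310 = 337 mm.
Going = (26 − 1) × 337 = 8425 mm.
Add landings: 8425 + 1254 + 960 = 10639 mm.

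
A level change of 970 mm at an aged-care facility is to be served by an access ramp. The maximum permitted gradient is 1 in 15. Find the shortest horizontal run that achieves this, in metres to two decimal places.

At 1:15 the run is 15 × 970 = 14550 mm.
14550 mm = 14.55 m.

14.55 m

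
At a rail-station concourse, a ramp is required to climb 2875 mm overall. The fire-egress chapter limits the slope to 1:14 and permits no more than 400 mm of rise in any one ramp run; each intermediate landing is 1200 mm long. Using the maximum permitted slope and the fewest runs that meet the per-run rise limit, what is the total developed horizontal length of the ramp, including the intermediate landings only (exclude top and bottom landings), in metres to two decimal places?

48.65 m

2875 / 400 = 7.188 → round up to 8 ramp runs. That means 7 intermediate landings.
Ramp run (horizontal) at 1:14: 2875 × 14 = 40250 mm.
7 intermediate landings contribute 7 × 1200 = 8400 mm.
Total developed length = 40250 + 8400 = 48650 mm.
= 48.65 m.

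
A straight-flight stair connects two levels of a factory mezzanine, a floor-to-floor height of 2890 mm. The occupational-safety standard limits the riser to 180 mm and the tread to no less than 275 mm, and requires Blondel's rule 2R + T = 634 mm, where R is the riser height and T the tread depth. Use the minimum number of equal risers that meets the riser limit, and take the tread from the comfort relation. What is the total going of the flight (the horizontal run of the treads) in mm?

4704 mm

⌈2890/180⌉ = 17 risers.
R = 2890 ÷ 17 = 170 mm.
From 2R + T = 634: T = 634 − 340 = 294 mm.
Going = (17 − 1) × 294 = 4704 mm.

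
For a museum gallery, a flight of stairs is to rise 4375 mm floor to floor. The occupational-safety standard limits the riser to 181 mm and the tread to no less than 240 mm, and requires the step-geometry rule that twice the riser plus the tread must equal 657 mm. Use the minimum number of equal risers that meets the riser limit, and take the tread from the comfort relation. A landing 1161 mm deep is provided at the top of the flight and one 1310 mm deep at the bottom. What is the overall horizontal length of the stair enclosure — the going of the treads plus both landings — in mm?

4375 / 181 = 24.171 → round up to 25 risers.
Riser R = 4375 / 25 = 175 mm, within the 181 mm limit.
From 2R + T = 657: T = 657 − 350 = 307 mm.
Going = (25 − 1) × 307 = 7368 mm.
Add landings: 7368 + 1161 + 1310 = 9839 mm.

9839 mm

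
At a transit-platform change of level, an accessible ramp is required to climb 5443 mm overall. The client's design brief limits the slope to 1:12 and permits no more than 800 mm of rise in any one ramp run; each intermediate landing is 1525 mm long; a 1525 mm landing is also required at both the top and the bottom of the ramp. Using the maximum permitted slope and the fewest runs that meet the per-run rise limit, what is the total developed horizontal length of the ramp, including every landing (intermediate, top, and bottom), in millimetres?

5443 / 800 = 6.804 → round up to 7 ramp runs. That means 6 intermediate landings.
Horizontal run for 5443 mm of rise at 1:12 is 5443 × 12 = 65316 mm.
6 intermediate landings contribute 6 × 1525 = 9150 mm.
Top and bottom landings: 2 × 1525 = 3050 mm.
Total = 65316 + 9150 + 3050 = 77516 mm.

77516 mm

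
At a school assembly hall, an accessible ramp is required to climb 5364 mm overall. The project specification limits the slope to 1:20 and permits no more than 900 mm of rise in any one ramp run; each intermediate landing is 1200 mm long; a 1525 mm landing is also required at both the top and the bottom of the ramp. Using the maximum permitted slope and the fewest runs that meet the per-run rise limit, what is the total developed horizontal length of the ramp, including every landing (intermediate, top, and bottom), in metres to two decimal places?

⌈5364/900⌉ = 6 ramp runs. That means 5 intermediate landings.
Ramp run (horizontal) at 1:20: 5364 × 20 = 107280 mm.
Intermediate landings: 5 × 1200 = 6000 mm.
Top and bottom landings: 2 × 1525 = 3050 mm.
Total = 107280 + 6000 + 3050 = 116330 mm.
= 116.33 m.

116.33 m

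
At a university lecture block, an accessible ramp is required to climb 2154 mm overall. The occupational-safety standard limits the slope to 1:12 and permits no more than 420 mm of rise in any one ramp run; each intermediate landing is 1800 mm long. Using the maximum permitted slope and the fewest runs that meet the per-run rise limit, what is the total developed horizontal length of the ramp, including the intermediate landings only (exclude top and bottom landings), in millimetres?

34848 mm

2154 / 420 = 5.129 → round up to 6 ramp runs. That means 5 intermediate landings.
Horizontal run for 2154 mm of rise at 1:12 is 2154 × 12 = 25848 mm.
5 intermediate landings contribute 5 × 1800 = 9000 mm.
Total developed length = 25848 + 9000 = 34848 mm.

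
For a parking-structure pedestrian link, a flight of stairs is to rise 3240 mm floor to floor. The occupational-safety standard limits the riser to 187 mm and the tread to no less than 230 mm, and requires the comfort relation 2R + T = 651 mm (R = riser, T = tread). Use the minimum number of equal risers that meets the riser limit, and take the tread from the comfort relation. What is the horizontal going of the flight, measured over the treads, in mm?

3240 / 187 = 17.326 → round up to 18 risers.
Riser R = 3240 / 18 = 180 mm, within the 187 mm limit.
From 2R + T = 651: T = 651 − 360 = 291 mm.
Treads = 18 − 1 = 17; going = 17 × 291 = 4947 mm.

4947 mm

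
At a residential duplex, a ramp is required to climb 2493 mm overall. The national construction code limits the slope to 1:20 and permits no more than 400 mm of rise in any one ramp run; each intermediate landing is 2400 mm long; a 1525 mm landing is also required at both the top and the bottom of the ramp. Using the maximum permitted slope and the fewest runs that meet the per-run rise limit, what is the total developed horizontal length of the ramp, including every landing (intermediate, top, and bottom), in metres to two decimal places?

At most 400 each: 2493/400 = 6.23, giving 7 ramp runs. That means 6 intermediate landings.
Ramp run (horizontal) at 1:20: 2493 × 20 = 49860 mm.
6 intermediate landings contribute 6 × 2400 = 14400 mm.
Top and bottom landings: 2 × 1525 = 3050 mm.
Total = 49860 + 14400 + 3050 = 67310 mm.
= 67.31 m.

67.31 m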